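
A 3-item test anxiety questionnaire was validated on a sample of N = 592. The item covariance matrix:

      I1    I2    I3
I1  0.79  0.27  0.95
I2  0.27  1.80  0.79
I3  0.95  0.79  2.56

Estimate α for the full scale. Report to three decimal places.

α = 0.658

ΣVar(i) = 0.79 + 1.80 + 2.56 = 5.15
Σ_{i<j} σ_ij = 2.01
σ²_total = 5.15 + 2 × 2.01 = 9.17
α = (k/(k−1))·(1 − ΣVar(i)/σ²_total) = (3/2)·(1 − 5.15/9.17) = 0.658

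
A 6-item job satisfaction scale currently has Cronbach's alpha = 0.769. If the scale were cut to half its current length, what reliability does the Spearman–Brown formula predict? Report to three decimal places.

Length factor m = 1/2
α' = m·α / (1 − (1−m)·α)
   = 1/2 × 0.769 / (1 − (1 − 1/2) × 0.769)
   = 0.3845 / 0.6155 = 0.625

predicted reliability = 0.625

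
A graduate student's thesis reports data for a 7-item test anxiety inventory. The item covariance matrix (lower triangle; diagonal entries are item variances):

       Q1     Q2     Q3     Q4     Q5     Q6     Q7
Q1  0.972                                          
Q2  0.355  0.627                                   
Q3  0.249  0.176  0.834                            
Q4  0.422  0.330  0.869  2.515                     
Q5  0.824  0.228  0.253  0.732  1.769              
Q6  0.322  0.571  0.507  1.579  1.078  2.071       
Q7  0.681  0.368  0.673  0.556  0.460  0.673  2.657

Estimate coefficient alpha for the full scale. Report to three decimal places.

Σσ²ᵢ = 0.972 + 0.627 + 0.834 + 2.515 + 1.769 + 2.071 + 2.657 = 11.445
Sum of the distinct covariances = 11.906
Var(T) = 11.445 + 2 × 11.906 = 35.257
α = (k/(k−1))·(1 − Σσ²ᵢ/Var(T)) = (7/6)·(1 − 11.445/35.257) = 0.788

α = 0.788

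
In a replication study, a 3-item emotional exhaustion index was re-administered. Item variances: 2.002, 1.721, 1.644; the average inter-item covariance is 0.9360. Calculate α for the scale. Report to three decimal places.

ΣVar(i) = 2.002 + 1.721 + 1.644 = 5.367
Sum of the 3 distinct covariances = 3 × 0.9360 = 2.8080
Var(T) = ΣVar(i) + 2·Σcov = 5.367 + 2 × 2.8080 = 10.9830
α = (3/2)·(1 − 5.367/10.9830) = 0.767

α = 0.767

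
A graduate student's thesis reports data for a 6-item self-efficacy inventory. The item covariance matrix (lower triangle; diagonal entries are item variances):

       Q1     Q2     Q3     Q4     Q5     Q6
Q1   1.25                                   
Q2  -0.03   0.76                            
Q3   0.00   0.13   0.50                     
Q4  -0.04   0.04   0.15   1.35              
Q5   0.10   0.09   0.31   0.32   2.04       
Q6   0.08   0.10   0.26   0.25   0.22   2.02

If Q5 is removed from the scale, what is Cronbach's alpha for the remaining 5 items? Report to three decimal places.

Remaining items: Q1, Q2, Q3, Q4, Q6 (k = 5).
Σσ²ᵢ = 1.25 + 0.76 + 0.50 + 1.35 + 2.02 = 5.88
Var(T) = 5.88 + 2 × 0.94 = 7.76
α (item deleted) = (5/4)·(1 − 5.88/7.76) = 0.303

α = 0.303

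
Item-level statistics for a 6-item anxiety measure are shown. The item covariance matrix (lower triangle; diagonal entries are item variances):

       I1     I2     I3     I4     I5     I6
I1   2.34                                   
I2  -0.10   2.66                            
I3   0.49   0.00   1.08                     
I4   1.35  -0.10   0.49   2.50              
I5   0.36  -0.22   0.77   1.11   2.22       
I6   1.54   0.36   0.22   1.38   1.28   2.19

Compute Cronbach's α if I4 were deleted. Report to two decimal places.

Remaining items: I1, I2, I3, I5, I6 (k = 5).
Σσ²ᵢ = 2.34 + 2.66 + 1.08 + 2.22 + 2.19 = 10.49
σ²_total = 10.49 + 2 × 4.70 = 19.89
α (item deleted) = (5/4)·(1 − 10.49/19.89) = 0.59

Cronbach's α = 0.59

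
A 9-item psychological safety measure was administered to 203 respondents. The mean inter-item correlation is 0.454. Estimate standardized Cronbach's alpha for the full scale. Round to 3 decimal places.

standardized Cronbach's alpha = 0.882

Standardized α = k·r̄ / (1 + (k−1)·r̄) = 9 × 0.454 / (1 + 8 × 0.454)
  = 4.0860 / 4.6320 = 0.882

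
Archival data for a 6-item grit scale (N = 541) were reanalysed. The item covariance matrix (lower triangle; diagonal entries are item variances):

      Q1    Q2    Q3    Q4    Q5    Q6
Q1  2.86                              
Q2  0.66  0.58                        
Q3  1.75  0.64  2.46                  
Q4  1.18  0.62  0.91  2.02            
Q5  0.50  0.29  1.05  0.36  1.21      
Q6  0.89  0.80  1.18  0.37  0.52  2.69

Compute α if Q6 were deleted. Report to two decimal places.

α = 0.79

Remaining items: Q1, Q2, Q3, Q4, Q5 (k = 5).
sum of item variances = 2.86 + 0.58 + 2.46 + 2.02 + 1.21 = 9.13
σ²_T = 9.13 + 2 × 7.96 = 25.05
α (item deleted) = (5/4)·(1 − 9.13/25.05) = 0.79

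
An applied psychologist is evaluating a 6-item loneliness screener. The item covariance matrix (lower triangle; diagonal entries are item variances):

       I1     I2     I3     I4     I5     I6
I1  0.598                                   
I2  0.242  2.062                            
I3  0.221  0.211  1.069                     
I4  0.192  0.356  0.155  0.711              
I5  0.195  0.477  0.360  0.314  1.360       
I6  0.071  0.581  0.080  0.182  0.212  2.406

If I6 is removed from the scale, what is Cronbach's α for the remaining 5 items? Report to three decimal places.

α = 0.605

Remaining items: I1, I2, I3, I4, I5 (k = 5).
ΣVar(i) = 0.598 + 2.062 + 1.069 + 0.711 + 1.360 = 5.800
total variance = 5.800 + 2 × 2.723 = 11.246
α (item deleted) = (5/4)·(1 − 5.800/11.246) = 0.605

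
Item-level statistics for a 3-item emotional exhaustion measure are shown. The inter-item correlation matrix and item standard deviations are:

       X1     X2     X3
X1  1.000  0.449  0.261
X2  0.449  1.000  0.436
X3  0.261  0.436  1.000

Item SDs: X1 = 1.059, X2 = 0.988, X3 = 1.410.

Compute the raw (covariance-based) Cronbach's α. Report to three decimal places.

α = 0.627

Σσ²ᵢ = 1.059² + 0.988² + 1.410² = 4.0857
Covariances σ_ij = r_ij · s_i · s_j:
  σ(X1,X2) = 0.449 × 1.059 × 0.988 = 0.4698
  σ(X1,X3) = 0.261 × 1.059 × 1.410 = 0.3897
  σ(X2,X3) = 0.436 × 0.988 × 1.410 = 0.6074
σ²_T = Σσ²ᵢ + 2·Σσ_ij = 4.0857 + 2 × 1.4669 = 7.0195
α = (3/2)·(1 − 4.0857/7.0195) = 0.627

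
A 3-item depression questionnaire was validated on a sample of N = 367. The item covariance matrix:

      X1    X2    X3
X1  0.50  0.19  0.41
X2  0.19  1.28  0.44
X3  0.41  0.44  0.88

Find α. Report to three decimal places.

sum of item variances = 0.50 + 1.28 + 0.88 = 2.66
Σ_{i<j} σ_ij = 1.04
total variance = 2.66 + 2 × 1.04 = 4.74
α = (k/(k−1))·(1 − sum of item variances/total variance) = (3/2)·(1 − 2.66/4.74) = 0.658

α = 0.658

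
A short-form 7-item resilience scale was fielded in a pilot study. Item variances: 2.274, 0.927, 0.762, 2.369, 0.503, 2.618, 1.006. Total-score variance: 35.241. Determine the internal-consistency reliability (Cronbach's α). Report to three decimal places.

α = 0.820

Σσᵢ² = 2.274 + 0.927 + 0.762 + 2.369 + 0.503 + 2.618 + 1.006 = 10.459
α = (k/(k−1))·(1 − Σσᵢ²/σ²_total) = (7/6)·(1 − 10.459/35.241) = 0.820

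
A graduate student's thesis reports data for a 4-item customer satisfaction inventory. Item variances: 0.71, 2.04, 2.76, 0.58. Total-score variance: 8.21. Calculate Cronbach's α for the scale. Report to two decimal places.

α = 0.34

Σσ²ᵢ = 0.71 + 2.04 + 2.76 + 0.58 = 6.09
α = (k/(k−1))·(1 − Σσ²ᵢ/σ²_total) = (4/3)·(1 − 6.09/8.21) = 0.34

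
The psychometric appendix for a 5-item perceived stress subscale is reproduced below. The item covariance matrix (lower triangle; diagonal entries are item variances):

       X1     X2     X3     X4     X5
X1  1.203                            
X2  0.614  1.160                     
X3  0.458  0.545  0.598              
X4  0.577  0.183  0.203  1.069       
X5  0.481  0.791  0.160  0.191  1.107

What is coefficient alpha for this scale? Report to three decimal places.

Σσᵢ² = 1.203 + 1.160 + 0.598 + 1.069 + 1.107 = 5.137
Sum of off-diagonal covariances = 4.203
σ²_total = 5.137 + 2 × 4.203 = 13.543
α = (k/(k−1))·(1 − Σσᵢ²/σ²_total) = (5/4)·(1 − 5.137/13.543) = 0.776

α = 0.776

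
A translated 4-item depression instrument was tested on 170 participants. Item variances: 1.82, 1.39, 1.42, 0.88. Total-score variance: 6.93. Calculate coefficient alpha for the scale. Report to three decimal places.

sum of item variances = 1.82 + 1.39 + 1.42 + 0.88 = 5.51
α = (k/(k−1))·(1 − sum of item variances/σ²_total) = (4/3)·(1 − 5.51/6.93) = 0.273

α = 0.273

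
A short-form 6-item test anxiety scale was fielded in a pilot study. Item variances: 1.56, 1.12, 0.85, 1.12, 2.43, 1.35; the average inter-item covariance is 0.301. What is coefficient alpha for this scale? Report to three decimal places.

Σσ²ᵢ = 1.56 + 1.12 + 0.85 + 1.12 + 2.43 + 1.35 = 8.43
Sum of the 15 distinct covariances = 15 × 0.301 = 4.515
σ²_T = Σσ²ᵢ + 2·Σcov = 8.43 + 2 × 4.515 = 17.460
α = (6/5)·(1 − 8.43/17.460) = 0.621

coefficient alpha = 0.621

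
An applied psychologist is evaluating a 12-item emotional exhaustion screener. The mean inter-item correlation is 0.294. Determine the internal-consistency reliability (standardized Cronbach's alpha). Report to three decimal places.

α = 0.833

Standardized α = k·r̄ / (1 + (k−1)·r̄) = 12 × 0.294 / (1 + 11 × 0.294)
  = 3.5280 / 4.2340 = 0.833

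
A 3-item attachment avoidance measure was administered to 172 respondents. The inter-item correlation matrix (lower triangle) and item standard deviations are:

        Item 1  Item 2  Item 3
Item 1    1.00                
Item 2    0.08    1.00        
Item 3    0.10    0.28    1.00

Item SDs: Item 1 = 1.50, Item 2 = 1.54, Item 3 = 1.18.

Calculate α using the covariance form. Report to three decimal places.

α = 0.337

Σσ²ᵢ = 1.50² + 1.54² + 1.18² = 6.0140
Covariances σ_ij = r_ij · s_i · s_j:
  σ(Item 1,Item 2) = 0.08 × 1.50 × 1.54 = 0.1848
  σ(Item 1,Item 3) = 0.10 × 1.50 × 1.18 = 0.1770
  σ(Item 2,Item 3) = 0.28 × 1.54 × 1.18 = 0.5088
σ²_T = Σσ²ᵢ + 2·Σσ_ij = 6.0140 + 2 × 0.8706 = 7.7552
α = (3/2)·(1 − 6.0140/7.7552) = 0.337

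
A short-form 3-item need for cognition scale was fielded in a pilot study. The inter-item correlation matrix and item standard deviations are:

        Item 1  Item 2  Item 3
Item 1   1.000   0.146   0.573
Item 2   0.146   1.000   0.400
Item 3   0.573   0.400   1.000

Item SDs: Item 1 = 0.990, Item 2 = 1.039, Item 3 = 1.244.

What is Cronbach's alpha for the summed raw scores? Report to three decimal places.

Σσ²ᵢ = 0.990² + 1.039² + 1.244² = 3.6072
Covariances σ_ij = r_ij · s_i · s_j:
  σ(Item 1,Item 2) = 0.146 × 0.990 × 1.039 = 0.1502
  σ(Item 1,Item 3) = 0.573 × 0.990 × 1.244 = 0.7057
  σ(Item 2,Item 3) = 0.400 × 1.039 × 1.244 = 0.5170
σ²_T = Σσ²ᵢ + 2·Σσ_ij = 3.6072 + 2 × 1.3729 = 6.3530
α = (3/2)·(1 − 3.6072/6.3530) = 0.648

α = 0.648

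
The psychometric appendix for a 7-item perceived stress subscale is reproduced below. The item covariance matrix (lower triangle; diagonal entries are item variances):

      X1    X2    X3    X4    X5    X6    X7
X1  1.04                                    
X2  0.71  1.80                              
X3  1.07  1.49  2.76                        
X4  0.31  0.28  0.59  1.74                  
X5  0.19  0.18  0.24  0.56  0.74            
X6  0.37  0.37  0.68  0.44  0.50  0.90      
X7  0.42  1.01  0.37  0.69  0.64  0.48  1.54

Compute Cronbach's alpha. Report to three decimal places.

sum of item variances = 1.04 + 1.80 + 2.76 + 1.74 + 0.74 + 0.90 + 1.54 = 10.52
Sum of off-diagonal covariances = 11.59
σ²_total = 10.52 + 2 × 11.59 = 33.70
α = (k/(k−1))·(1 − sum of item variances/σ²_total) = (7/6)·(1 − 10.52/33.70) = 0.802

α = 0.802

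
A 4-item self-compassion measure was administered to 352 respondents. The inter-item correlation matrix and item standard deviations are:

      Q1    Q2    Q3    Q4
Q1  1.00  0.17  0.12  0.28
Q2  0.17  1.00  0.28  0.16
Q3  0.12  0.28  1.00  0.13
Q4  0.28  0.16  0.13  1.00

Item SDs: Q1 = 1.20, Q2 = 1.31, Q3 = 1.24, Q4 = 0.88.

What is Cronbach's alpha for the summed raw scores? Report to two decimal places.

α = 0.48

Σσ²ᵢ = 1.20² + 1.31² + 1.24² + 0.88² = 5.4681
Covariances σ_ij = r_ij · s_i · s_j:
  σ(Q1,Q2) = 0.17 × 1.20 × 1.31 = 0.2672
  σ(Q1,Q3) = 0.12 × 1.20 × 1.24 = 0.1786
  σ(Q1,Q4) = 0.28 × 1.20 × 0.88 = 0.2957
  σ(Q2,Q3) = 0.28 × 1.31 × 1.24 = 0.4548
  σ(Q2,Q4) = 0.16 × 1.31 × 0.88 = 0.1844
  σ(Q3,Q4) = 0.13 × 1.24 × 0.88 = 0.1419
σ²_T = Σσ²ᵢ + 2·Σσ_ij = 5.4681 + 2 × 1.5226 = 8.5133
α = (4/3)·(1 − 5.4681/8.5133) = 0.48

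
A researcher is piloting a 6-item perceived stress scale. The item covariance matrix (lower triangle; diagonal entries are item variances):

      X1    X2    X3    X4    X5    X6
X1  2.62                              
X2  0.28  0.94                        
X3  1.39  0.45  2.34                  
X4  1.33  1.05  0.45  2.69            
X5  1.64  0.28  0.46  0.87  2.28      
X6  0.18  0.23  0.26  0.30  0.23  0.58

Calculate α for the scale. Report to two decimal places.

α = 0.75

sum of item variances = 2.62 + 0.94 + 2.34 + 2.69 + 2.28 + 0.58 = 11.45
Σ_{i<j} σ_ij = 9.40
σ²_total = 11.45 + 2 × 9.40 = 30.25
α = (k/(k−1))·(1 − sum of item variances/σ²_total) = (6/5)·(1 − 11.45/30.25) = 0.75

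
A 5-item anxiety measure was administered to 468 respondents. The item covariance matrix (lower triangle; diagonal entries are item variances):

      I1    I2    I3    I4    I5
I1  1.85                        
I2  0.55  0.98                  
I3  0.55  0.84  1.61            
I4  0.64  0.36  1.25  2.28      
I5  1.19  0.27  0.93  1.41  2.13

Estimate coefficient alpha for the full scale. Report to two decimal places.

α = 0.80

ΣVar(i) = 1.85 + 0.98 + 1.61 + 2.28 + 2.13 = 8.85
Σ_{i<j} σ_ij = 7.99
Var(T) = 8.85 + 2 × 7.99 = 24.83
α = (k/(k−1))·(1 − ΣVar(i)/Var(T)) = (5/4)·(1 − 8.85/24.83) = 0.80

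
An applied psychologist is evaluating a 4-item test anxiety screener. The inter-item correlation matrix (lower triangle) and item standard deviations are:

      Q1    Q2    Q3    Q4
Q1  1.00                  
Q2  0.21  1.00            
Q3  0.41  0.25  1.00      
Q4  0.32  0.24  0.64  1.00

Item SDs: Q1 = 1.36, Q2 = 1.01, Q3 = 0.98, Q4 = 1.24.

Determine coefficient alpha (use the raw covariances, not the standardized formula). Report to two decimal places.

Σσ²ᵢ = 1.36² + 1.01² + 0.98² + 1.24² = 5.3677
Covariances σ_ij = r_ij · s_i · s_j:
  σ(Q1,Q2) = 0.21 × 1.36 × 1.01 = 0.2885
  σ(Q1,Q3) = 0.41 × 1.36 × 0.98 = 0.5464
  σ(Q1,Q4) = 0.32 × 1.36 × 1.24 = 0.5396
  σ(Q2,Q3) = 0.25 × 1.01 × 0.98 = 0.2475
  σ(Q2,Q4) = 0.24 × 1.01 × 1.24 = 0.3006
  σ(Q3,Q4) = 0.64 × 0.98 × 1.24 = 0.7777
σ²_T = Σσ²ᵢ + 2·Σσ_ij = 5.3677 + 2 × 2.7003 = 10.7683
α = (4/3)·(1 − 5.3677/10.7683) = 0.67

α = 0.67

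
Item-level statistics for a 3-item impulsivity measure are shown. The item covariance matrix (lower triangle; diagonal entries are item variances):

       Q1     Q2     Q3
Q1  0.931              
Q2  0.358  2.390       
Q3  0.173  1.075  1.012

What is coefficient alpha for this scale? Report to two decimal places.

ΣVar(i) = 0.931 + 2.390 + 1.012 = 4.333
Sum of off-diagonal covariances = 1.606
Var(T) = 4.333 + 2 × 1.606 = 7.545
α = (k/(k−1))·(1 − ΣVar(i)/Var(T)) = (3/2)·(1 − 4.333/7.545) = 0.64

α = 0.64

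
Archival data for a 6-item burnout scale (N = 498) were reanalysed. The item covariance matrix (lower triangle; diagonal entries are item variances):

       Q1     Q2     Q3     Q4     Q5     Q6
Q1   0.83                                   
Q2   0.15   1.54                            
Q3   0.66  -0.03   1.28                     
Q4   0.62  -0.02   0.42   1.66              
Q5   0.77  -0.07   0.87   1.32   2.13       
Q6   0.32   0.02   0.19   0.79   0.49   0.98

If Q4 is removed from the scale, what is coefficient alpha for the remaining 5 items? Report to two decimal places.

coefficient alpha = 0.62

Remaining items: Q1, Q2, Q3, Q5, Q6 (k = 5).
Σσᵢ² = 0.83 + 1.54 + 1.28 + 2.13 + 0.98 = 6.76
σ²_T = 6.76 + 2 × 3.37 = 13.50
α (item deleted) = (5/4)·(1 − 6.76/13.50) = 0.62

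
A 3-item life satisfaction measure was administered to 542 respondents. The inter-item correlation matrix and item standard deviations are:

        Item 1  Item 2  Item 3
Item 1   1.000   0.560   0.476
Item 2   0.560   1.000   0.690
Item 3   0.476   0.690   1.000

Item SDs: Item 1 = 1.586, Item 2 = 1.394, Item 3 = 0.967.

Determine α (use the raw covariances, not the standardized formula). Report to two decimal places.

α = 0.78

Σσ²ᵢ = 1.586² + 1.394² + 0.967² = 5.3937
Covariances σ_ij = r_ij · s_i · s_j:
  σ(Item 1,Item 2) = 0.560 × 1.586 × 1.394 = 1.2381
  σ(Item 1,Item 3) = 0.476 × 1.586 × 0.967 = 0.7300
  σ(Item 2,Item 3) = 0.690 × 1.394 × 0.967 = 0.9301
σ²_T = Σσ²ᵢ + 2·Σσ_ij = 5.3937 + 2 × 2.8982 = 11.1901
α = (3/2)·(1 − 5.3937/11.1901) = 0.78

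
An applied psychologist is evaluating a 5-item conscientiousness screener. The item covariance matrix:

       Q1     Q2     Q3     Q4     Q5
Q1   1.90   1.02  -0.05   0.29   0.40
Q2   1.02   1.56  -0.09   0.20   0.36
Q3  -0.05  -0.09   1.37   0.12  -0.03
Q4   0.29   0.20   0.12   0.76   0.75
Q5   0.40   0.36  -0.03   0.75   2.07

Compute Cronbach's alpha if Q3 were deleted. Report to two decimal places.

Remaining items: Q1, Q2, Q4, Q5 (k = 4).
Σσᵢ² = 1.90 + 1.56 + 0.76 + 2.07 = 6.29
Var(T) = 6.29 + 2 × 3.02 = 12.33
α (item deleted) = (4/3)·(1 − 6.29/12.33) = 0.65

α = 0.65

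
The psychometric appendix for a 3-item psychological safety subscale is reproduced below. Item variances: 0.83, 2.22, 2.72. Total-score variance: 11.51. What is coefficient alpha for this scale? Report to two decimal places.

coefficient alpha = 0.75

sum of item variances = 0.83 + 2.22 + 2.72 = 5.77
α = (k/(k−1))·(1 − sum of item variances/σ²_T) = (3/2)·(1 − 5.77/11.51) = 0.75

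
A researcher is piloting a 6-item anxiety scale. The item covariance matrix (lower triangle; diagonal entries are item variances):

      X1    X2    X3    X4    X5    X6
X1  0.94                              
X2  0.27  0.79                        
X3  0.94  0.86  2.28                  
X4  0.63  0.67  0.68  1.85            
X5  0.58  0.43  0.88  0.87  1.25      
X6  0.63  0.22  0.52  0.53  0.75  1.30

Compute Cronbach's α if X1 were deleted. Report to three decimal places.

Remaining items: X2, X3, X4, X5, X6 (k = 5).
sum of item variances = 0.79 + 2.28 + 1.85 + 1.25 + 1.30 = 7.47
total variance = 7.47 + 2 × 6.41 = 20.29
α (item deleted) = (5/4)·(1 − 7.47/20.29) = 0.790

α = 0.790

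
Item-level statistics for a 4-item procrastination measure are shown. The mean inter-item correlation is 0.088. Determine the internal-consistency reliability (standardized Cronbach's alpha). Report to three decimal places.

Standardized α = k·r̄ / (1 + (k−1)·r̄) = 4 × 0.088 / (1 + 3 × 0.088)
  = 0.3520 / 1.2640 = 0.278

standardized Cronbach's alpha = 0.278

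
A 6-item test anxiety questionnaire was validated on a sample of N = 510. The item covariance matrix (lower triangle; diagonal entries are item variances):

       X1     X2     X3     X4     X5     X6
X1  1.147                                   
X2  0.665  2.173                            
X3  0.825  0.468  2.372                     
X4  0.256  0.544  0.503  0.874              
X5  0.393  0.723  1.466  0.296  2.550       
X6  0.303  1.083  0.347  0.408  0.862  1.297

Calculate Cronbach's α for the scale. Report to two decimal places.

Cronbach's α = 0.76

ΣVar(i) = 1.147 + 2.173 + 2.372 + 0.874 + 2.550 + 1.297 = 10.413
Sum of off-diagonal covariances = 9.142
σ²_total = 10.413 + 2 × 9.142 = 28.697
α = (k/(k−1))·(1 − ΣVar(i)/σ²_total) = (6/5)·(1 − 10.413/28.697) = 0.76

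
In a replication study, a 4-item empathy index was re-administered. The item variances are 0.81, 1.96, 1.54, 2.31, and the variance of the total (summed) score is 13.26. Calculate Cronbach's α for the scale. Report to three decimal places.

Σσᵢ² = 0.81 + 1.96 + 1.54 + 2.31 = 6.62
α = (k/(k−1))·(1 − Σσᵢ²/σ²_total) = (4/3)·(1 − 6.62/13.26) = 0.668

Cronbach's α = 0.668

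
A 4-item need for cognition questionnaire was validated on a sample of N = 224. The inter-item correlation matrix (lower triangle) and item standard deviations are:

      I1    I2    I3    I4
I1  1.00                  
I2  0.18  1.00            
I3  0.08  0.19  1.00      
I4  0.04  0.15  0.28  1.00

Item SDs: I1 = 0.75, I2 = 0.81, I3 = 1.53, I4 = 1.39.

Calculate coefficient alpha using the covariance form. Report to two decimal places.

α = 0.42

Σσ²ᵢ = 0.75² + 0.81² + 1.53² + 1.39² = 5.4916
Covariances σ_ij = r_ij · s_i · s_j:
  σ(I1,I2) = 0.18 × 0.75 × 0.81 = 0.1094
  σ(I1,I3) = 0.08 × 0.75 × 1.53 = 0.0918
  σ(I1,I4) = 0.04 × 0.75 × 1.39 = 0.0417
  σ(I2,I3) = 0.19 × 0.81 × 1.53 = 0.2355
  σ(I2,I4) = 0.15 × 0.81 × 1.39 = 0.1689
  σ(I3,I4) = 0.28 × 1.53 × 1.39 = 0.5955
σ²_T = Σσ²ᵢ + 2·Σσ_ij = 5.4916 + 2 × 1.2428 = 7.9772
α = (4/3)·(1 − 5.4916/7.9772) = 0.42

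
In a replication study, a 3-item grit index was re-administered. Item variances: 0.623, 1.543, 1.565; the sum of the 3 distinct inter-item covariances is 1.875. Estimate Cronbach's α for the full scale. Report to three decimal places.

Cronbach's α = 0.752

ΣVar(i) = 0.623 + 1.543 + 1.565 = 3.731
Sum of distinct covariances = 1.875
σ²_total = ΣVar(i) + 2·Σcov = 3.731 + 2 × 1.875 = 7.481
α = (3/2)·(1 − 3.731/7.481) = 0.752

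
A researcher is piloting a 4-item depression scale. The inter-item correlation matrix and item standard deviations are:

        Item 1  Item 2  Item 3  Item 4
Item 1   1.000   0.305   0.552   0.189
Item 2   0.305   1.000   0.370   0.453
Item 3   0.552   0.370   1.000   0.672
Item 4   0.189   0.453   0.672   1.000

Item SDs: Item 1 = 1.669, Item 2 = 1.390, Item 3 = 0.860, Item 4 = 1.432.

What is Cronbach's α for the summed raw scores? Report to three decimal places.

α = 0.698

Σσ²ᵢ = 1.669² + 1.390² + 0.860² + 1.432² = 7.5079
Covariances σ_ij = r_ij · s_i · s_j:
  σ(Item 1,Item 2) = 0.305 × 1.669 × 1.390 = 0.7076
  σ(Item 1,Item 3) = 0.552 × 1.669 × 0.860 = 0.7923
  σ(Item 1,Item 4) = 0.189 × 1.669 × 1.432 = 0.4517
  σ(Item 2,Item 3) = 0.370 × 1.390 × 0.860 = 0.4423
  σ(Item 2,Item 4) = 0.453 × 1.390 × 1.432 = 0.9017
  σ(Item 3,Item 4) = 0.672 × 0.860 × 1.432 = 0.8276
σ²_T = Σσ²ᵢ + 2·Σσ_ij = 7.5079 + 2 × 4.1232 = 15.7543
α = (4/3)·(1 − 7.5079/15.7543) = 0.698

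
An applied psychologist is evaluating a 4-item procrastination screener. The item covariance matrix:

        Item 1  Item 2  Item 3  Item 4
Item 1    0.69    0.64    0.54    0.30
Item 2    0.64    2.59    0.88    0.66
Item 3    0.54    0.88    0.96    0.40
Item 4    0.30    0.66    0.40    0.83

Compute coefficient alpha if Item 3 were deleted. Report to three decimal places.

Remaining items: Item 1, Item 2, Item 4 (k = 3).
Σσ²ᵢ = 0.69 + 2.59 + 0.83 = 4.11
σ²_total = 4.11 + 2 × 1.60 = 7.31
α (item deleted) = (3/2)·(1 − 4.11/7.31) = 0.657

coefficient alpha = 0.657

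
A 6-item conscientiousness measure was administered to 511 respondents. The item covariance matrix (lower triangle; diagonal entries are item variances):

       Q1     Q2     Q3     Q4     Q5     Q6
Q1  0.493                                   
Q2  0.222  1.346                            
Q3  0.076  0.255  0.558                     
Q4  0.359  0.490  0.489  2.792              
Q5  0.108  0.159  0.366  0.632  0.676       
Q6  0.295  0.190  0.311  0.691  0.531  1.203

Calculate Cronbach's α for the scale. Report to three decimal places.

sum of item variances = 0.493 + 1.346 + 0.558 + 2.792 + 0.676 + 1.203 = 7.068
Sum of the distinct covariances = 5.174
total variance = 7.068 + 2 × 5.174 = 17.416
α = (k/(k−1))·(1 − sum of item variances/total variance) = (6/5)·(1 − 7.068/17.416) = 0.713

Cronbach's α = 0.713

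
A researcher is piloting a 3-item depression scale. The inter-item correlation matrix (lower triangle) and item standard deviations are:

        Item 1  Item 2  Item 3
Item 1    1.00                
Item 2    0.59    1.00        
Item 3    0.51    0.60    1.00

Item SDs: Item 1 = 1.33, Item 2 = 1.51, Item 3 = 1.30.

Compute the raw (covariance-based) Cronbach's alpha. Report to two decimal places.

α = 0.80

Σσ²ᵢ = 1.33² + 1.51² + 1.30² = 5.7390
Covariances σ_ij = r_ij · s_i · s_j:
  σ(Item 1,Item 2) = 0.59 × 1.33 × 1.51 = 1.1849
  σ(Item 1,Item 3) = 0.51 × 1.33 × 1.30 = 0.8818
  σ(Item 2,Item 3) = 0.60 × 1.51 × 1.30 = 1.1778
σ²_T = Σσ²ᵢ + 2·Σσ_ij = 5.7390 + 2 × 3.2445 = 12.2280
α = (3/2)·(1 − 5.7390/12.2280) = 0.80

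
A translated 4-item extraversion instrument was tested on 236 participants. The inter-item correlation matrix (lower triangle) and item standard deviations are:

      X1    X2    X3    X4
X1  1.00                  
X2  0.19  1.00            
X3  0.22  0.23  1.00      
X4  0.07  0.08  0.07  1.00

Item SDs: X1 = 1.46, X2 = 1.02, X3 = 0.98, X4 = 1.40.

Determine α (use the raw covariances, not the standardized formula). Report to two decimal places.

Σσ²ᵢ = 1.46² + 1.02² + 0.98² + 1.40² = 6.0924
Covariances σ_ij = r_ij · s_i · s_j:
  σ(X1,X2) = 0.19 × 1.46 × 1.02 = 0.2829
  σ(X1,X3) = 0.22 × 1.46 × 0.98 = 0.3148
  σ(X1,X4) = 0.07 × 1.46 × 1.40 = 0.1431
  σ(X2,X3) = 0.23 × 1.02 × 0.98 = 0.2299
  σ(X2,X4) = 0.08 × 1.02 × 1.40 = 0.1142
  σ(X3,X4) = 0.07 × 0.98 × 1.40 = 0.0960
σ²_T = Σσ²ᵢ + 2·Σσ_ij = 6.0924 + 2 × 1.1809 = 8.4542
α = (4/3)·(1 − 6.0924/8.4542) = 0.37

α = 0.37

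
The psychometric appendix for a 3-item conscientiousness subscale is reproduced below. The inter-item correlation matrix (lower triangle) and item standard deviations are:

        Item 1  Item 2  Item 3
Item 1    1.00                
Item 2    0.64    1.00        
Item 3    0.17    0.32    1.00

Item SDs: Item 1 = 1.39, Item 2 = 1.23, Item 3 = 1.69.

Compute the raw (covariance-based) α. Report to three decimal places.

α = 0.610

Σσ²ᵢ = 1.39² + 1.23² + 1.69² = 6.3011
Covariances σ_ij = r_ij · s_i · s_j:
  σ(Item 1,Item 2) = 0.64 × 1.39 × 1.23 = 1.0942
  σ(Item 1,Item 3) = 0.17 × 1.39 × 1.69 = 0.3993
  σ(Item 2,Item 3) = 0.32 × 1.23 × 1.69 = 0.6652
σ²_T = Σσ²ᵢ + 2·Σσ_ij = 6.3011 + 2 × 2.1587 = 10.6185
α = (3/2)·(1 − 6.3011/10.6185) = 0.610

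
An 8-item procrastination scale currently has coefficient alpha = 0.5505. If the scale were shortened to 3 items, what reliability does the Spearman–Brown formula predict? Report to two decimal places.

Length factor m = 3/8 = 0.3750
α' = m·α / (1 − (1−m)·α)
   = 3/8 × 0.5505 / (1 − (1 − 3/8) × 0.5505)
   = 0.2064 / 0.6559 = 0.31

predicted reliability = 0.31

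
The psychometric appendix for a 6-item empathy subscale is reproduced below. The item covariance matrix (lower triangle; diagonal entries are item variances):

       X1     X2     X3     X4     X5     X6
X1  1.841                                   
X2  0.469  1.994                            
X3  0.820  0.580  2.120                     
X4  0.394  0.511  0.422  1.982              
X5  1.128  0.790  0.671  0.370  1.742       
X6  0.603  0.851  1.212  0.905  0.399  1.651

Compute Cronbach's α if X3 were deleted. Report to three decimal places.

Remaining items: X1, X2, X4, X5, X6 (k = 5).
Σσ²ᵢ = 1.841 + 1.994 + 1.982 + 1.742 + 1.651 = 9.210
σ²_total = 9.210 + 2 × 6.420 = 22.050
α (item deleted) = (5/4)·(1 − 9.210/22.050) = 0.728

Cronbach's α = 0.728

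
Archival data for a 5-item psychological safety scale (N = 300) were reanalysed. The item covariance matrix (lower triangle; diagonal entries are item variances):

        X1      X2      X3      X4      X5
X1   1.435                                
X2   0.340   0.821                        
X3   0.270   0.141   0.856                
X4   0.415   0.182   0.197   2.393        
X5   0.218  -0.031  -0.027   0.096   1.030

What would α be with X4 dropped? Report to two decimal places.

Remaining items: X1, X2, X3, X5 (k = 4).
sum of item variances = 1.435 + 0.821 + 0.856 + 1.030 = 4.142
σ²_T = 4.142 + 2 × 0.911 = 5.964
α (item deleted) = (4/3)·(1 − 4.142/5.964) = 0.41

α = 0.41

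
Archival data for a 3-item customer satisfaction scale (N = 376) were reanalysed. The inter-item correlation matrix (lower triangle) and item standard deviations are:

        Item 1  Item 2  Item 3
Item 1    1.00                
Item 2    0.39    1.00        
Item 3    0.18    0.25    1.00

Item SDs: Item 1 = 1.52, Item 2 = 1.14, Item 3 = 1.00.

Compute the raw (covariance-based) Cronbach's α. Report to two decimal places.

Cronbach's α = 0.52

Σσ²ᵢ = 1.52² + 1.14² + 1.00² = 4.6100
Covariances σ_ij = r_ij · s_i · s_j:
  σ(Item 1,Item 2) = 0.39 × 1.52 × 1.14 = 0.6758
  σ(Item 1,Item 3) = 0.18 × 1.52 × 1.00 = 0.2736
  σ(Item 2,Item 3) = 0.25 × 1.14 × 1.00 = 0.2850
σ²_T = Σσ²ᵢ + 2·Σσ_ij = 4.6100 + 2 × 1.2344 = 7.0788
α = (3/2)·(1 − 4.6100/7.0788) = 0.52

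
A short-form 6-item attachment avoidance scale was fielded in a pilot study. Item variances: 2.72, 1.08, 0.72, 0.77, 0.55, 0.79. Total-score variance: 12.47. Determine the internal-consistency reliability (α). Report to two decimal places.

ΣVar(i) = 2.72 + 1.08 + 0.72 + 0.77 + 0.55 + 0.79 = 6.63
α = (k/(k−1))·(1 − ΣVar(i)/σ²_total) = (6/5)·(1 − 6.63/12.47) = 0.56

α = 0.56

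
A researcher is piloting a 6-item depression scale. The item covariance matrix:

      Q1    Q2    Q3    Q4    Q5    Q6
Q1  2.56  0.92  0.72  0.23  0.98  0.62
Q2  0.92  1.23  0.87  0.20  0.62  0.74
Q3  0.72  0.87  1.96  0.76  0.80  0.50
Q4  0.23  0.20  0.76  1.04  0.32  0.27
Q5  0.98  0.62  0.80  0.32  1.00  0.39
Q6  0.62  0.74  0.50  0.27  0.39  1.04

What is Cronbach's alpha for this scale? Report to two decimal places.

sum of item variances = 2.56 + 1.23 + 1.96 + 1.04 + 1.00 + 1.04 = 8.83
Sum of off-diagonal covariances = 8.94
σ²_T = 8.83 + 2 × 8.94 = 26.71
α = (k/(k−1))·(1 − sum of item variances/σ²_T) = (6/5)·(1 − 8.83/26.71) = 0.80

Cronbach's alpha = 0.80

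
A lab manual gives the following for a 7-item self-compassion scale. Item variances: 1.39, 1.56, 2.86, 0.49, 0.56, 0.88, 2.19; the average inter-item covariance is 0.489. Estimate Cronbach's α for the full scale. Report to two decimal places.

α = 0.79

Σσ²ᵢ = 1.39 + 1.56 + 2.86 + 0.49 + 0.56 + 0.88 + 2.19 = 9.93
Sum of the 21 distinct covariances = 21 × 0.489 = 10.269
σ²_total = Σσ²ᵢ + 2·Σcov = 9.93 + 2 × 10.269 = 30.468
α = (7/6)·(1 − 9.93/30.468) = 0.79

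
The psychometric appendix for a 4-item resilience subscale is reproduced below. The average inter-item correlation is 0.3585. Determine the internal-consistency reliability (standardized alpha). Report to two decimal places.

α = 0.69

Standardized α = k·r̄ / (1 + (k−1)·r̄) = 4 × 0.3585 / (1 + 3 × 0.3585)
  = 1.4340 / 2.0755 = 0.69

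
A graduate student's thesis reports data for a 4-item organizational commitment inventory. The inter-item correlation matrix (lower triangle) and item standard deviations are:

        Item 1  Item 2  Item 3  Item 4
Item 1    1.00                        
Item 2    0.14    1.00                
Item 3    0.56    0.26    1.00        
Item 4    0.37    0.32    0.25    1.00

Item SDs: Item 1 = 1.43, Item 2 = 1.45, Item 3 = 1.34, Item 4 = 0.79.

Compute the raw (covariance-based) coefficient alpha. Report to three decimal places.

Σσ²ᵢ = 1.43² + 1.45² + 1.34² + 0.79² = 6.5671
Covariances σ_ij = r_ij · s_i · s_j:
  σ(Item 1,Item 2) = 0.14 × 1.43 × 1.45 = 0.2903
  σ(Item 1,Item 3) = 0.56 × 1.43 × 1.34 = 1.0731
  σ(Item 1,Item 4) = 0.37 × 1.43 × 0.79 = 0.4180
  σ(Item 2,Item 3) = 0.26 × 1.45 × 1.34 = 0.5052
  σ(Item 2,Item 4) = 0.32 × 1.45 × 0.79 = 0.3666
  σ(Item 3,Item 4) = 0.25 × 1.34 × 0.79 = 0.2647
σ²_T = Σσ²ᵢ + 2·Σσ_ij = 6.5671 + 2 × 2.9179 = 12.4029
α = (4/3)·(1 − 6.5671/12.4029) = 0.627

coefficient alpha = 0.627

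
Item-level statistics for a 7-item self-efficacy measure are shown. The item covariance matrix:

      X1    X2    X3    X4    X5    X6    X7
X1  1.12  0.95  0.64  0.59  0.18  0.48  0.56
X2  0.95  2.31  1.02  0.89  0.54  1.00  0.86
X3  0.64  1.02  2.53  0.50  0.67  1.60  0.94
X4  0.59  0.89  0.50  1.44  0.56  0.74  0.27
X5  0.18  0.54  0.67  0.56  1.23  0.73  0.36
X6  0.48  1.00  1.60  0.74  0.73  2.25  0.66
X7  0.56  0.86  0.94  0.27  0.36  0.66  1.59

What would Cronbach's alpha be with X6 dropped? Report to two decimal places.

Cronbach's alpha = 0.78

Remaining items: X1, X2, X3, X4, X5, X7 (k = 6).
Σσᵢ² = 1.12 + 2.31 + 2.53 + 1.44 + 1.23 + 1.59 = 10.22
σ²_total = 10.22 + 2 × 9.53 = 29.28
α (item deleted) = (6/5)·(1 − 10.22/29.28) = 0.78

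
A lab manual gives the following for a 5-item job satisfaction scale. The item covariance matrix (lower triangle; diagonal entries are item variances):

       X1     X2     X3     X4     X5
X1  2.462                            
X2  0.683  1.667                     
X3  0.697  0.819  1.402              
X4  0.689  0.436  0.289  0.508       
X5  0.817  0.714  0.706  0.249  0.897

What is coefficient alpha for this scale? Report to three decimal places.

sum of item variances = 2.462 + 1.667 + 1.402 + 0.508 + 0.897 = 6.936
Σ_{i<j} σ_ij = 6.099
σ²_total = 6.936 + 2 × 6.099 = 19.134
α = (k/(k−1))·(1 − sum of item variances/σ²_total) = (5/4)·(1 − 6.936/19.134) = 0.797

α = 0.797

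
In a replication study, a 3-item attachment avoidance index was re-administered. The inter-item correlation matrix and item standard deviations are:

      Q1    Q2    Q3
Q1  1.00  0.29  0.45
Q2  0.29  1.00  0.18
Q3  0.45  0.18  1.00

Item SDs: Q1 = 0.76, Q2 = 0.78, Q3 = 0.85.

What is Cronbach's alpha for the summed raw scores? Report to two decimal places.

Σσ²ᵢ = 0.76² + 0.78² + 0.85² = 1.9085
Covariances σ_ij = r_ij · s_i · s_j:
  σ(Q1,Q2) = 0.29 × 0.76 × 0.78 = 0.1719
  σ(Q1,Q3) = 0.45 × 0.76 × 0.85 = 0.2907
  σ(Q2,Q3) = 0.18 × 0.78 × 0.85 = 0.1193
σ²_T = Σσ²ᵢ + 2·Σσ_ij = 1.9085 + 2 × 0.5819 = 3.0723
α = (3/2)·(1 − 1.9085/3.0723) = 0.57

α = 0.57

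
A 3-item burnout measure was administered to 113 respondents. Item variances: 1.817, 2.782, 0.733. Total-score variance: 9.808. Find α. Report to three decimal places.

α = 0.685

Σσᵢ² = 1.817 + 2.782 + 0.733 = 5.332
α = (k/(k−1))·(1 − Σσᵢ²/σ²_total) = (3/2)·(1 − 5.332/9.808) = 0.685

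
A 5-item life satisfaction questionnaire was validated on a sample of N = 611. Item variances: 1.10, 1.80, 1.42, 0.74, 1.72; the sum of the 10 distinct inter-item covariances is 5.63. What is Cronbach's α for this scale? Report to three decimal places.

Cronbach's α = 0.780

Σσᵢ² = 1.10 + 1.80 + 1.42 + 0.74 + 1.72 = 6.78
Sum of distinct covariances = 5.63
σ²_total = Σσᵢ² + 2·Σcov = 6.78 + 2 × 5.63 = 18.04
α = (5/4)·(1 − 6.78/18.04) = 0.780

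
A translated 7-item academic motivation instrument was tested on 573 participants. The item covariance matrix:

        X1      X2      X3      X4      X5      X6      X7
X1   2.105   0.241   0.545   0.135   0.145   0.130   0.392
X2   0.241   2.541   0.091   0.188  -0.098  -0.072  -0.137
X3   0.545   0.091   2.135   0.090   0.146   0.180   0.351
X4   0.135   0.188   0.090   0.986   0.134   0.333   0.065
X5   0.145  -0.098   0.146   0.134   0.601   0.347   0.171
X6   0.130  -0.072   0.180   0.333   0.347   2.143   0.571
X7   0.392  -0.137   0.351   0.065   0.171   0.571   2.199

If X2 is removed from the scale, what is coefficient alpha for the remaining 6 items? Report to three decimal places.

coefficient alpha = 0.508

Remaining items: X1, X3, X4, X5, X6, X7 (k = 6).
ΣVar(i) = 2.105 + 2.135 + 0.986 + 0.601 + 2.143 + 2.199 = 10.169
σ²_T = 10.169 + 2 × 3.735 = 17.639
α (item deleted) = (6/5)·(1 − 10.169/17.639) = 0.508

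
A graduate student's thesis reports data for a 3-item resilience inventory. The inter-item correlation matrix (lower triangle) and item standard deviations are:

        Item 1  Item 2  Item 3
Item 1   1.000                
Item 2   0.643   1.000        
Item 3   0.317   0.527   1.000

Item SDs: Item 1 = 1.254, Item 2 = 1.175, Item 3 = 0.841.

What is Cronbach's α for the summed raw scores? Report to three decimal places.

Σσ²ᵢ = 1.254² + 1.175² + 0.841² = 3.6604
Covariances σ_ij = r_ij · s_i · s_j:
  σ(Item 1,Item 2) = 0.643 × 1.254 × 1.175 = 0.9474
  σ(Item 1,Item 3) = 0.317 × 1.254 × 0.841 = 0.3343
  σ(Item 2,Item 3) = 0.527 × 1.175 × 0.841 = 0.5208
σ²_T = Σσ²ᵢ + 2·Σσ_ij = 3.6604 + 2 × 1.8025 = 7.2654
α = (3/2)·(1 − 3.6604/7.2654) = 0.744

Cronbach's α = 0.744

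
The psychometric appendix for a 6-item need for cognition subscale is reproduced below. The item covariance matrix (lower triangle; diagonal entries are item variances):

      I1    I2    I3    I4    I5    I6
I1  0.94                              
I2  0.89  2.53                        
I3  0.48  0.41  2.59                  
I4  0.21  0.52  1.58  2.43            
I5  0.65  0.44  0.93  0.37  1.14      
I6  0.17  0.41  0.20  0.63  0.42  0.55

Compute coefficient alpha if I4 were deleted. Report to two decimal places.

Remaining items: I1, I2, I3, I5, I6 (k = 5).
sum of item variances = 0.94 + 2.53 + 2.59 + 1.14 + 0.55 = 7.75
σ²_T = 7.75 + 2 × 5.00 = 17.75
α (item deleted) = (5/4)·(1 − 7.75/17.75) = 0.70

coefficient alpha = 0.70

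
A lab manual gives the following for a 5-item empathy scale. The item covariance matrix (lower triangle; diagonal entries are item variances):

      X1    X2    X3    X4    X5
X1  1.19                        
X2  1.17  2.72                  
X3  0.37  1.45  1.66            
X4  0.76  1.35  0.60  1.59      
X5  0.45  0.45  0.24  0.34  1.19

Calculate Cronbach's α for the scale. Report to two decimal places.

α = 0.79

sum of item variances = 1.19 + 2.72 + 1.66 + 1.59 + 1.19 = 8.35
Σ_{i<j} σ_ij = 7.18
σ²_total = 8.35 + 2 × 7.18 = 22.71
α = (k/(k−1))·(1 − sum of item variances/σ²_total) = (5/4)·(1 − 8.35/22.71) = 0.79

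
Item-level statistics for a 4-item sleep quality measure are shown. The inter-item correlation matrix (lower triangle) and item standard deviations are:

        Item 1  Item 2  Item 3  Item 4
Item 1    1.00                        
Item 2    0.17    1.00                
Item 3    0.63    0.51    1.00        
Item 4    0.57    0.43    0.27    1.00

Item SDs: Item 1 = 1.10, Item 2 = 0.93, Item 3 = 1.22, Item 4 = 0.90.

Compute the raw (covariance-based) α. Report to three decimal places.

α = 0.751

Σσ²ᵢ = 1.10² + 0.93² + 1.22² + 0.90² = 4.3733
Covariances σ_ij = r_ij · s_i · s_j:
  σ(Item 1,Item 2) = 0.17 × 1.10 × 0.93 = 0.1739
  σ(Item 1,Item 3) = 0.63 × 1.10 × 1.22 = 0.8455
  σ(Item 1,Item 4) = 0.57 × 1.10 × 0.90 = 0.5643
  σ(Item 2,Item 3) = 0.51 × 0.93 × 1.22 = 0.5786
  σ(Item 2,Item 4) = 0.43 × 0.93 × 0.90 = 0.3599
  σ(Item 3,Item 4) = 0.27 × 1.22 × 0.90 = 0.2965
σ²_T = Σσ²ᵢ + 2·Σσ_ij = 4.3733 + 2 × 2.8187 = 10.0107
α = (4/3)·(1 − 4.3733/10.0107) = 0.751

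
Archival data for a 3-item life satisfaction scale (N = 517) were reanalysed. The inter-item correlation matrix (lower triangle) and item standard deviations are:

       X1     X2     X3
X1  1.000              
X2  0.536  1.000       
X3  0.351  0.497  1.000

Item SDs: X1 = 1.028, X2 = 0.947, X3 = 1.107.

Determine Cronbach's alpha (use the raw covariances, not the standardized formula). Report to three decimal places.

Σσ²ᵢ = 1.028² + 0.947² + 1.107² = 3.1790
Covariances σ_ij = r_ij · s_i · s_j:
  σ(X1,X2) = 0.536 × 1.028 × 0.947 = 0.5218
  σ(X1,X3) = 0.351 × 1.028 × 1.107 = 0.3994
  σ(X2,X3) = 0.497 × 0.947 × 1.107 = 0.5210
σ²_T = Σσ²ᵢ + 2·Σσ_ij = 3.1790 + 2 × 1.4422 = 6.0634
α = (3/2)·(1 − 3.1790/6.0634) = 0.714

Cronbach's alpha = 0.714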